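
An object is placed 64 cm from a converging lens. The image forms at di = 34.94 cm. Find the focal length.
1/f = 1/do + 1/di → f = 22.6 cm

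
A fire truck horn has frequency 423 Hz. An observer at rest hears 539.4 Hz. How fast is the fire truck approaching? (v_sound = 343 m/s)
v_s = v·(1 − f/f_obs) = 74.02 m/s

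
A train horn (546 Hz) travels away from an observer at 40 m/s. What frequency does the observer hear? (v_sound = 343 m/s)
f_obs = f·v/(v + v_s) = 489 Hz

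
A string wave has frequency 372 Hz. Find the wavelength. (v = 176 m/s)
λ = v/f = 0.4731 m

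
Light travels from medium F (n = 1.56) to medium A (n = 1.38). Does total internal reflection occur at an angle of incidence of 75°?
θc = arcsin(n₂/n₁) = 62.2°; 75° > θc, so yes — total internal reflection.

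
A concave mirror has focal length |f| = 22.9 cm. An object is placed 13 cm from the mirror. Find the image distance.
f = +22.9 cm (concave); 1/di = 1/f − 1/do → di = -30.07 cm (virtual image, behind mirror)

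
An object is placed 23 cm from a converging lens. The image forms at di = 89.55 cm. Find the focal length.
1/f = 1/do + 1/di → f = 18.3 cm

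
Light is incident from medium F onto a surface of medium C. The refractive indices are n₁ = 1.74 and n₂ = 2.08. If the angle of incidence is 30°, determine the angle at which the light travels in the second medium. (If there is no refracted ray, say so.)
sin θ₂ = (n₁/n₂)·sin θ₁ = 0.4183 → θ₂ = 24.73°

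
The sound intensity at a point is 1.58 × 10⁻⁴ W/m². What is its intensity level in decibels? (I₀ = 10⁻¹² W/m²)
β = 10·log₁₀(I/I₀) = 81.99 dB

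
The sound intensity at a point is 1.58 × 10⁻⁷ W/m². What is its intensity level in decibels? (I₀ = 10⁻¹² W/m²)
β = 10·log₁₀(I/I₀) = 51.99 dB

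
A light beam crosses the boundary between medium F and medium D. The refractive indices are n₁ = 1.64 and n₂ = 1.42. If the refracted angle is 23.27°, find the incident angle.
sin θ₁ = (n₂/n₁)·sin θ₂ → θ₁ = 20°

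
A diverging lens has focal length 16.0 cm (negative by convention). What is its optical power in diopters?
P = 1/f = -6.25 D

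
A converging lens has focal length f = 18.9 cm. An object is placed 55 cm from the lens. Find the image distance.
1/di = 1/f − 1/do → di = 28.8 cm (real image)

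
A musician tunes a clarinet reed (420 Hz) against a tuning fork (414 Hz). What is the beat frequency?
6 Hz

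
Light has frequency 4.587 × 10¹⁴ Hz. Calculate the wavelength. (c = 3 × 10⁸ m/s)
λ = c/f = 654 nm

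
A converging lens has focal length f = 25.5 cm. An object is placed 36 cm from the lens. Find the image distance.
1/di = 1/f − 1/do → di = 87.43 cm (real image)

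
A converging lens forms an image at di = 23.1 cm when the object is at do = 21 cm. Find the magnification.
M = −di/do = -1.1 (inverted image)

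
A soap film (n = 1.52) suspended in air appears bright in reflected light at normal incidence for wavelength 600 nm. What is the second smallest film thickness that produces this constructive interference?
2nt = (m − ½)λ with m = 2 → t = (m − ½)λ/(2n) = 296.1 nm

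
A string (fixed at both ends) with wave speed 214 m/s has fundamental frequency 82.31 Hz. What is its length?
L = v/(2f₁) = 1.3 m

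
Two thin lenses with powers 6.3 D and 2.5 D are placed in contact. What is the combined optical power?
P_total = P₁ + P₂ = 8.8 D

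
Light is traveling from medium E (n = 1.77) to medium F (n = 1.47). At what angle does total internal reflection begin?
θc = arcsin(n₂/n₁) = 56.15°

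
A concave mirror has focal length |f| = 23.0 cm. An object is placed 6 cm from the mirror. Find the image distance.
f = +23.0 cm (concave); 1/di = 1/f − 1/do → di = -8.118 cm (virtual image, behind mirror)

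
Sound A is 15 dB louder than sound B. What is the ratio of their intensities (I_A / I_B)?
I_A/I_B = 10^(Δβ/10) = 31.62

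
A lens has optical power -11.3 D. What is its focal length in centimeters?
f = 1/P = -8.85 cm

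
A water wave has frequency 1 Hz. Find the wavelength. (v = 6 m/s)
λ = v/f = 6 m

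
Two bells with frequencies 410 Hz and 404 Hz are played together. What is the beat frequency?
6 Hz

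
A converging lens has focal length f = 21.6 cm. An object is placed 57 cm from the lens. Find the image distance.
1/di = 1/f − 1/do → di = 34.78 cm (real image)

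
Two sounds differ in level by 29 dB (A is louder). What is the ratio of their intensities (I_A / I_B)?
I_A/I_B = 10^(Δβ/10) = 794.3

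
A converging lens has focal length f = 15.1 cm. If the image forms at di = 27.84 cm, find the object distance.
1/do = 1/f − 1/di → do = 33 cm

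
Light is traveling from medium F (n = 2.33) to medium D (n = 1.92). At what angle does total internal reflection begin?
θc = arcsin(n₂/n₁) = 55.49°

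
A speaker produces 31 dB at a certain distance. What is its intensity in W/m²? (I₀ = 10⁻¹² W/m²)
I = I₀·10^(β/10) = 1.26 × 10⁻⁹ W/m²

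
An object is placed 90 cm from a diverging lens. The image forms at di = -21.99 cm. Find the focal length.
1/f = 1/do + 1/di → f = -29.1 cm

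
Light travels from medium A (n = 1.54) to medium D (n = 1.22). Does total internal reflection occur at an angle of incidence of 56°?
θc = arcsin(n₂/n₁) = 52.39°; 56° > θc, so yes — total internal reflection.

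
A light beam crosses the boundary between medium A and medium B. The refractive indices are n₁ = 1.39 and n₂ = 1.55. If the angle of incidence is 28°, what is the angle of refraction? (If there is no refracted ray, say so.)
sin θ₂ = (n₁/n₂)·sin θ₁ = 0.421 → θ₂ = 24.9°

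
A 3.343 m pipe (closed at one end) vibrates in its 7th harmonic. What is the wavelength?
λₙ = 4L/n = 1.91 m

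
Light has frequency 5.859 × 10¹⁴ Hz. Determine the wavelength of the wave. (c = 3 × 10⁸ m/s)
λ = c/f = 512 nm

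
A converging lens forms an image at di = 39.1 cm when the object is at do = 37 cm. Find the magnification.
M = −di/do = -1.057 (inverted image)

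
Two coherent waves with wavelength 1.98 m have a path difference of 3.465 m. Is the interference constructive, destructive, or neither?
neither (partial) — path difference = 1.75λ, neither a whole number of wavelengths nor an odd multiple of λ/2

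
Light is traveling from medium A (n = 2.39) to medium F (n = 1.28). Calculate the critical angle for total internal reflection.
θc = arcsin(n₂/n₁) = 32.38°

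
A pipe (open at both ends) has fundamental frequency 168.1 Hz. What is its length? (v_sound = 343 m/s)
L = v/(2f₁) = 1.02 m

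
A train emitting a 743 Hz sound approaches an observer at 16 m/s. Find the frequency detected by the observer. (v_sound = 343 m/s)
f_obs = f·v/(v − v_s) = 779.4 Hz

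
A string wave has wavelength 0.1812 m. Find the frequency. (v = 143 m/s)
f = v/λ = 789.2 Hz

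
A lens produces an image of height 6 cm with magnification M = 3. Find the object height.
ho = |hi|/|M| = 2 cm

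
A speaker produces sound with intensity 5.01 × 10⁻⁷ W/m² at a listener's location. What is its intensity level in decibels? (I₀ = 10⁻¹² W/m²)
β = 10·log₁₀(I/I₀) = 57 dB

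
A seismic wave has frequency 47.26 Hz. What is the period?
T = 1/f = 0.02116 s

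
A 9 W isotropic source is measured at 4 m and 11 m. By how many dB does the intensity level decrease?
Δβ = 20·log₁₀(r₂/r₁) = 8.787 dB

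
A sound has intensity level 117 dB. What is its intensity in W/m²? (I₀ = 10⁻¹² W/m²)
I = I₀·10^(β/10) = 5.01 × 10⁻¹ W/m²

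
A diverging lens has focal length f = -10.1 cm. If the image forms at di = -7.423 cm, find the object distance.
1/do = 1/f − 1/di → do = 28.01 cm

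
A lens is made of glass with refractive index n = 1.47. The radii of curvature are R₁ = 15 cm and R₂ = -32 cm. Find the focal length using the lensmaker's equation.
1/f = (n − 1)(1/R₁ − 1/R₂) → f = 21.73 cm (converging lens)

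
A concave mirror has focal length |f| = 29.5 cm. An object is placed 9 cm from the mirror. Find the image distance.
f = +29.5 cm (concave); 1/di = 1/f − 1/do → di = -12.95 cm (virtual image, behind mirror)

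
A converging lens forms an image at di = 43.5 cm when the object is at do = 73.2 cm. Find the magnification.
M = −di/do = -0.5943 (inverted image)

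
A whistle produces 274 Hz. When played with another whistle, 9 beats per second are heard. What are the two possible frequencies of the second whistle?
f₂ = 274 ± 9 Hz → 283 Hz or 265 Hz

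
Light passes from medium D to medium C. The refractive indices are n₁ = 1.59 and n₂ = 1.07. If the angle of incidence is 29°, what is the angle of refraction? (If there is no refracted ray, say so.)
sin θ₂ = (n₁/n₂)·sin θ₁ = 0.7204 → θ₂ = 46.09°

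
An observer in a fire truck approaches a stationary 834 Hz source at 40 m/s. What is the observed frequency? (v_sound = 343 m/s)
f_obs = f·(v + v_o)/v = 931.3 Hz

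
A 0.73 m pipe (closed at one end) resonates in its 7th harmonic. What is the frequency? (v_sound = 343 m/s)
fₙ = nv/(4L) = 822.3 Hz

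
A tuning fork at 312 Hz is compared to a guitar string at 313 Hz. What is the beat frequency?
1 Hz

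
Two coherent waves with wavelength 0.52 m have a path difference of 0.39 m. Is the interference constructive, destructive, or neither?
neither (partial) — path difference = 0.75λ, neither a whole number of wavelengths nor an odd multiple of λ/2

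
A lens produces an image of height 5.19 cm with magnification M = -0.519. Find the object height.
ho = |hi|/|M| = 10 cm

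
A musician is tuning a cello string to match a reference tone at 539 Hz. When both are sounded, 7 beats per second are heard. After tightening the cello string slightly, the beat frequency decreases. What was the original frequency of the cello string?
532 Hz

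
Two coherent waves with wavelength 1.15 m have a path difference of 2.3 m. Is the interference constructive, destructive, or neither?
constructive — path difference = 2λ, a whole number of wavelengths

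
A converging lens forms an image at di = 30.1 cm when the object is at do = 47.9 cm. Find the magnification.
M = −di/do = -0.6284 (inverted image)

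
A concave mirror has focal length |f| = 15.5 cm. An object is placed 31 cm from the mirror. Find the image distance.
f = +15.5 cm (concave); 1/di = 1/f − 1/do → di = 31 cm (real image, in front of mirror)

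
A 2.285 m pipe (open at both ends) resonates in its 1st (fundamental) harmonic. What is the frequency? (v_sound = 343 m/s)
fₙ = nv/(2L) = 75.05 Hz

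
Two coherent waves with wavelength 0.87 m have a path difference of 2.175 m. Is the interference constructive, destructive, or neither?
destructive — path difference = 2.5λ, an odd multiple of λ/2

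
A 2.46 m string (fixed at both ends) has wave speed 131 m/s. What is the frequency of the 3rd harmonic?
fₙ = nv/(2L) = 79.88 Hz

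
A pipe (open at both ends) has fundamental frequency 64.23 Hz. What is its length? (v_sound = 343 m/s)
L = v/(2f₁) = 2.67 m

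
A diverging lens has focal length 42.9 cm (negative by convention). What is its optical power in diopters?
P = 1/f = -2.331 D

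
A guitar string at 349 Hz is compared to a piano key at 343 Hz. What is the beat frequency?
6 Hz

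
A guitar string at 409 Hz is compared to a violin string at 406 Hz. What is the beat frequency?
3 Hz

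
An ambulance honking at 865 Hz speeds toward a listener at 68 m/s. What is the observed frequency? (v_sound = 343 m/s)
f_obs = f·v/(v − v_s) = 1079 Hz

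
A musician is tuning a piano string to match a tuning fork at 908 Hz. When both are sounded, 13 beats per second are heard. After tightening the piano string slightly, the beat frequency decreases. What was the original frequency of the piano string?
895 Hz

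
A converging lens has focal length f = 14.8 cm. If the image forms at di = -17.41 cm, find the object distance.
1/do = 1/f − 1/di → do = 8 cm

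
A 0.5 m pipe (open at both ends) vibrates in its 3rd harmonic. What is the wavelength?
λₙ = 2L/n = 0.3333 m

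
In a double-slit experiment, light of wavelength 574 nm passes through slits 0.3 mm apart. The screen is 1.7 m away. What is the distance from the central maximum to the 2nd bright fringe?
y = mλL/d = 6.505 mm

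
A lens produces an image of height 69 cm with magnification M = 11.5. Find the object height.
ho = |hi|/|M| = 6 cm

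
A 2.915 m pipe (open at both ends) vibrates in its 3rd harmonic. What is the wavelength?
λₙ = 2L/n = 1.943 m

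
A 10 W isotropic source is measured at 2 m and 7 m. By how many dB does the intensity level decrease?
Δβ = 20·log₁₀(r₂/r₁) = 10.88 dB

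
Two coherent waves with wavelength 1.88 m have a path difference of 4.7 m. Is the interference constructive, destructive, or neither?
destructive — path difference = 2.5λ, an odd multiple of λ/2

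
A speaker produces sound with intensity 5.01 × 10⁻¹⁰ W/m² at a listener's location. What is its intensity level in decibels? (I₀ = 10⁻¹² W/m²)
β = 10·log₁₀(I/I₀) = 27 dB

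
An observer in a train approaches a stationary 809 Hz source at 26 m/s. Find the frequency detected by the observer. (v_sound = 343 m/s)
f_obs = f·(v + v_o)/v = 870.3 Hz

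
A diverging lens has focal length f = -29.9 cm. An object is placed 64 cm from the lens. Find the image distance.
1/di = 1/f − 1/do → di = -20.38 cm (virtual image)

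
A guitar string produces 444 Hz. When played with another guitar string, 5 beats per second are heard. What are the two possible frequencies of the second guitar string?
f₂ = 444 ± 5 Hz → 449 Hz or 439 Hz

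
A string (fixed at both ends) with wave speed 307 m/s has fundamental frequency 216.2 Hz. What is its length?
L = v/(2f₁) = 0.71 m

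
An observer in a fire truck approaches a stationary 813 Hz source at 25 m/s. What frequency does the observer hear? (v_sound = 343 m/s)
f_obs = f·(v + v_o)/v = 872.3 Hz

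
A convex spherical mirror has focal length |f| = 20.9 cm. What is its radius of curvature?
R = 2|f| = 41.8 cm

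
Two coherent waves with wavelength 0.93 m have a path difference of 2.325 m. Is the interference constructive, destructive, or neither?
destructive — path difference = 2.5λ, an odd multiple of λ/2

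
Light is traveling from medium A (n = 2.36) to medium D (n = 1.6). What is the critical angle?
θc = arcsin(n₂/n₁) = 42.68°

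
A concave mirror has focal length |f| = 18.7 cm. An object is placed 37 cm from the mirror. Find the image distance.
f = +18.7 cm (concave); 1/di = 1/f − 1/do → di = 37.81 cm (real image, in front of mirror)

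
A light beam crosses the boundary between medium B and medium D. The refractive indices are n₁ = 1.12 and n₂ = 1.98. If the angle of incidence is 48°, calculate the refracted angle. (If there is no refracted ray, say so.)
sin θ₂ = (n₁/n₂)·sin θ₁ = 0.4204 → θ₂ = 24.86°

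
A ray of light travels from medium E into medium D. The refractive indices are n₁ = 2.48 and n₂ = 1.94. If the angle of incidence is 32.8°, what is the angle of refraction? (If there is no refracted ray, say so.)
sin θ₂ = (n₁/n₂)·sin θ₁ = 0.6925 → θ₂ = 43.83°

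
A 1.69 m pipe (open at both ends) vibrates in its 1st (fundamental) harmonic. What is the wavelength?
λₙ = 2L/n = 3.38 m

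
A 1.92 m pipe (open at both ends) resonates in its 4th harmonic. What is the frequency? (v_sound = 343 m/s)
fₙ = nv/(2L) = 357.3 Hz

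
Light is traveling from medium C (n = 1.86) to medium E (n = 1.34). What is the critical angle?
θc = arcsin(n₂/n₁) = 46.09°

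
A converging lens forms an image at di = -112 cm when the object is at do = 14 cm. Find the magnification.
M = −di/do = 8 (upright image)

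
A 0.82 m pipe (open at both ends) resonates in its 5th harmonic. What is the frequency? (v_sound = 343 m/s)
fₙ = nv/(2L) = 1046 Hz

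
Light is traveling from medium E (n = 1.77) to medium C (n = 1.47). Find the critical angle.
θc = arcsin(n₂/n₁) = 56.15°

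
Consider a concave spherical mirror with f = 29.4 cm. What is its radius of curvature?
R = 2|f| = 58.8 cm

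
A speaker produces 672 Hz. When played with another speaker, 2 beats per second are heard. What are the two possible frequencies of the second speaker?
f₂ = 672 ± 2 Hz → 674 Hz or 670 Hz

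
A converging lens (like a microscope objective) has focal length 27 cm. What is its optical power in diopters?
P = 1/f = 3.704 D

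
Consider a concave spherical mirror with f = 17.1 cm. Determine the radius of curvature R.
R = 2|f| = 34.2 cm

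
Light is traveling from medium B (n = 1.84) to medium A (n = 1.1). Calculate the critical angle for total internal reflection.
θc = arcsin(n₂/n₁) = 36.71°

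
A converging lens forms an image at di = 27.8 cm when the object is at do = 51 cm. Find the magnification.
M = −di/do = -0.5451 (inverted image)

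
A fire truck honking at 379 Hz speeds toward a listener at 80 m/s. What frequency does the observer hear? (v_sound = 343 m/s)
f_obs = f·v/(v − v_s) = 494.3 Hz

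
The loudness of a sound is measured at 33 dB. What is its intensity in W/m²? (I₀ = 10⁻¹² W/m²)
I = I₀·10^(β/10) = 2.00 × 10⁻⁹ W/m²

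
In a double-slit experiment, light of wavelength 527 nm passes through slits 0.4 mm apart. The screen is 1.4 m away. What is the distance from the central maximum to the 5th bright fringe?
y = mλL/d = 9.223 mm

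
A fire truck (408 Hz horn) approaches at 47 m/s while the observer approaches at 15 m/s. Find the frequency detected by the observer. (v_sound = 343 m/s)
f_obs = f·(v + v_o)/(v − v_s) = 493.5 Hz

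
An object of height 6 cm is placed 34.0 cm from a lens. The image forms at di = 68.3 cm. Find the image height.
hi = (-di/do) × ho = -12.05 cm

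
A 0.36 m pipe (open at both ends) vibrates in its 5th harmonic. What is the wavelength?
λₙ = 2L/n = 0.144 m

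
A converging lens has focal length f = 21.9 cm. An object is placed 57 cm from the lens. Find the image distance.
1/di = 1/f − 1/do → di = 35.56 cm (real image)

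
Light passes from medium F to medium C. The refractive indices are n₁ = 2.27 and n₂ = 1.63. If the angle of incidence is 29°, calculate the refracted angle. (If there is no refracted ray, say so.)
sin θ₂ = (n₁/n₂)·sin θ₁ = 0.6752 → θ₂ = 42.47°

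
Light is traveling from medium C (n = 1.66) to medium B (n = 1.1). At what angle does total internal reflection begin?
θc = arcsin(n₂/n₁) = 41.5°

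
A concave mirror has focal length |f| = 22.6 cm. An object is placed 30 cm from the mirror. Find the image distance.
f = +22.6 cm (concave); 1/di = 1/f − 1/do → di = 91.62 cm (real image, in front of mirror)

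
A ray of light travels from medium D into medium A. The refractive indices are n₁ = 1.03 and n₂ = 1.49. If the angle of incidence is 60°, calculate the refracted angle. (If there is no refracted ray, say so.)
sin θ₂ = (n₁/n₂)·sin θ₁ = 0.5987 → θ₂ = 36.77°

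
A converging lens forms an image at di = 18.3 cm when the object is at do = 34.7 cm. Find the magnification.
M = −di/do = -0.5274 (inverted image)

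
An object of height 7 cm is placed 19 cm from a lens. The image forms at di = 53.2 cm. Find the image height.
hi = (-di/do) × ho = -19.6 cm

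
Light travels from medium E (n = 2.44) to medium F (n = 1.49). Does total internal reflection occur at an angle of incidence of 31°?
θc = arcsin(n₂/n₁) = 37.64°; 31° < θc, so no — the ray refracts.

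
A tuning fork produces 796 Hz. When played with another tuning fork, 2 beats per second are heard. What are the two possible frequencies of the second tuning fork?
f₂ = 796 ± 2 Hz → 798 Hz or 794 Hz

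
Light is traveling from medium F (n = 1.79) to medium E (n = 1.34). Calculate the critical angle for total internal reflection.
θc = arcsin(n₂/n₁) = 48.47°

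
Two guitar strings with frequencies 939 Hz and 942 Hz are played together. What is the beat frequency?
3 Hz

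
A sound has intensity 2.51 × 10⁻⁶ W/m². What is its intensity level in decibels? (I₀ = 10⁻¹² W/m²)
β = 10·log₁₀(I/I₀) = 64 dB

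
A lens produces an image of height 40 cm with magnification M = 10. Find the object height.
ho = |hi|/|M| = 4 cm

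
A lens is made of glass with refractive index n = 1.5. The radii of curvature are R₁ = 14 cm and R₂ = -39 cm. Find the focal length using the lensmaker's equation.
1/f = (n − 1)(1/R₁ − 1/R₂) → f = 20.6 cm (converging lens)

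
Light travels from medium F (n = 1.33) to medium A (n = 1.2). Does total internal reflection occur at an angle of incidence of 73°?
θc = arcsin(n₂/n₁) = 64.46°; 73° > θc, so yes — total internal reflection.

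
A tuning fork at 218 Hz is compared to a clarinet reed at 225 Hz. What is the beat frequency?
7 Hz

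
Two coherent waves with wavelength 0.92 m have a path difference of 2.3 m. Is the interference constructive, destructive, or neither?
destructive — path difference = 2.5λ, an odd multiple of λ/2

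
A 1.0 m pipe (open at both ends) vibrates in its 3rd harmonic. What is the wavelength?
λₙ = 2L/n = 0.6667 m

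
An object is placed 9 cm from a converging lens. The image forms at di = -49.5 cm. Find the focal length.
1/f = 1/do + 1/di → f = 11 cm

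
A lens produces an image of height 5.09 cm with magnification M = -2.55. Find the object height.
ho = |hi|/|M| = 1.996 cm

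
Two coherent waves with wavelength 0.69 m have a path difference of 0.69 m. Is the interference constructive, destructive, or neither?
constructive — path difference = 1λ, a whole number of wavelengths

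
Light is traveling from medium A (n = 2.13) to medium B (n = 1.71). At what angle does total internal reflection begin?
θc = arcsin(n₂/n₁) = 53.4°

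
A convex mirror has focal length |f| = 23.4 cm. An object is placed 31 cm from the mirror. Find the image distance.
f = −23.4 cm (convex); 1/di = 1/f − 1/do → di = -13.33 cm (virtual image, behind mirror)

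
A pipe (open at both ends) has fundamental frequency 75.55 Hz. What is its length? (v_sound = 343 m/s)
L = v/(2f₁) = 2.27 m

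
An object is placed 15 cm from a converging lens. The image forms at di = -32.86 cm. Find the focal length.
1/f = 1/do + 1/di → f = 27.6 cm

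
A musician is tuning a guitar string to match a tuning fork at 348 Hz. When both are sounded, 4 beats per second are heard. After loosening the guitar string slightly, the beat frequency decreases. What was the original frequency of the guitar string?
352 Hz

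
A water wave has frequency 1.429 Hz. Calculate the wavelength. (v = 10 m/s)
λ = v/f = 6.998 m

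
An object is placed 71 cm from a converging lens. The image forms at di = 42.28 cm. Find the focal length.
1/f = 1/do + 1/di → f = 26.5 cm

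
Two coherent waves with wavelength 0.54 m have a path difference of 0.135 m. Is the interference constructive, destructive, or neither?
neither (partial) — path difference = 0.25λ, neither a whole number of wavelengths nor an odd multiple of λ/2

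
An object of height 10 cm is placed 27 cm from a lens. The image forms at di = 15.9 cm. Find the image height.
hi = (-di/do) × ho = -5.889 cm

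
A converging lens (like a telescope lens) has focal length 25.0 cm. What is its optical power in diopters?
P = 1/f = 4 D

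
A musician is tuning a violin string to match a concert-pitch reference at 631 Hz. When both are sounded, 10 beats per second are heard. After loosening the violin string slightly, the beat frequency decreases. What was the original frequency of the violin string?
641 Hz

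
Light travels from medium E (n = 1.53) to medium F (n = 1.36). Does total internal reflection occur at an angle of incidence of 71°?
θc = arcsin(n₂/n₁) = 62.73°; 71° > θc, so yes — total internal reflection.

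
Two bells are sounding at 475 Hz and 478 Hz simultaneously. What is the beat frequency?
3 Hz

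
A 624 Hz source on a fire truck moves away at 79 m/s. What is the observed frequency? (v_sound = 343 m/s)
f_obs = f·v/(v + v_s) = 507.2 Hz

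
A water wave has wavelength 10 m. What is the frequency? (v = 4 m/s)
f = v/λ = 0.4 Hz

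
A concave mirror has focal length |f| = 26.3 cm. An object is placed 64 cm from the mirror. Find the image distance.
f = +26.3 cm (concave); 1/di = 1/f − 1/do → di = 44.65 cm (real image, in front of mirror)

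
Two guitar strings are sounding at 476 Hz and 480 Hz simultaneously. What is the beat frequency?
4 Hz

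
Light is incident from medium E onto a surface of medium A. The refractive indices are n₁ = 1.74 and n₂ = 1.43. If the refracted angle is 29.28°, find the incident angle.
sin θ₁ = (n₂/n₁)·sin θ₂ → θ₁ = 23.7°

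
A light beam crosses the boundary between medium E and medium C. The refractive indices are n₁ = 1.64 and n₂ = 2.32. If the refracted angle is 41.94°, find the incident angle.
sin θ₁ = (n₂/n₁)·sin θ₂ → θ₁ = 70.99°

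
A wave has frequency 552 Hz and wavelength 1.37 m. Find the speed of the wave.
v = fλ = 756.2 m/s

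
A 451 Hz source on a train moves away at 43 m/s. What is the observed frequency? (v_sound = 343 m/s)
f_obs = f·v/(v + v_s) = 400.8 Hz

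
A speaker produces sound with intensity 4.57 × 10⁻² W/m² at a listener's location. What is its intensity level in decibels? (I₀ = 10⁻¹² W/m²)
β = 10·log₁₀(I/I₀) = 106.6 dB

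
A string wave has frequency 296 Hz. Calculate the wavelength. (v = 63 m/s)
λ = v/f = 0.2128 m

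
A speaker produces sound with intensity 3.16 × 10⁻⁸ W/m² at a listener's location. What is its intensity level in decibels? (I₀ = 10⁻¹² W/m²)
β = 10·log₁₀(I/I₀) = 45 dB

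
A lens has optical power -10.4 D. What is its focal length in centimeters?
f = 1/P = -9.615 cm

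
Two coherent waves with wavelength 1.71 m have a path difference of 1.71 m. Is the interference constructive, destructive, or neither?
constructive — path difference = 1λ, a whole number of wavelengths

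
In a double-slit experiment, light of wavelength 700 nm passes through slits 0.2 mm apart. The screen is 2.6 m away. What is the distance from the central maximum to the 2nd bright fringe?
y = mλL/d = 18.2 mm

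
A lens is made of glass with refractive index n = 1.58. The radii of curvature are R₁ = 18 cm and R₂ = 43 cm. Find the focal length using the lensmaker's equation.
1/f = (n − 1)(1/R₁ − 1/R₂) → f = 53.38 cm (converging lens)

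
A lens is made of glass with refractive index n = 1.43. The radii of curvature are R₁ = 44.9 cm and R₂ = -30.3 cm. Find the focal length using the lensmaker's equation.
1/f = (n − 1)(1/R₁ − 1/R₂) → f = 42.07 cm (converging lens)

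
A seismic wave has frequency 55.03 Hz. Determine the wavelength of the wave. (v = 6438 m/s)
λ = v/f = 117 m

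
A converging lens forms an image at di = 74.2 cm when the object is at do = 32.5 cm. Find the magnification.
M = −di/do = -2.283 (inverted image)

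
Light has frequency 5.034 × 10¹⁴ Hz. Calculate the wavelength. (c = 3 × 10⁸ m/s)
λ = c/f = 595.9 nm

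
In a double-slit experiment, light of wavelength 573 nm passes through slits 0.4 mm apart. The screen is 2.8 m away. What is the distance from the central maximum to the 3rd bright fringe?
y = mλL/d = 12.03 mm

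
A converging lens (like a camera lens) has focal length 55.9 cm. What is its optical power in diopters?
P = 1/f = 1.789 D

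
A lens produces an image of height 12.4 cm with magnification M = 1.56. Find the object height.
ho = |hi|/|M| = 7.949 cm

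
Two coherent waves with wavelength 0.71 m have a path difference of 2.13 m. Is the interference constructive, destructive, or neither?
constructive — path difference = 3λ, a whole number of wavelengths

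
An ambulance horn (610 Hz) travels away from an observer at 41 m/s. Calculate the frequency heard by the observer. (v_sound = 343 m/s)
f_obs = f·v/(v + v_s) = 544.9 Hz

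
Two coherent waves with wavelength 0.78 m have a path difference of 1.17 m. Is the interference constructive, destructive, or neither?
destructive — path difference = 1.5λ, an odd multiple of λ/2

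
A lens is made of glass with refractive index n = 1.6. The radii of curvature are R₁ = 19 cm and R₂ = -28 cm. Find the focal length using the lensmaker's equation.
1/f = (n − 1)(1/R₁ − 1/R₂) → f = 18.87 cm (converging lens)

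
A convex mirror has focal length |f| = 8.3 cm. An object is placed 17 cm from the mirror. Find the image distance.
f = −8.3 cm (convex); 1/di = 1/f − 1/do → di = -5.577 cm (virtual image, behind mirror)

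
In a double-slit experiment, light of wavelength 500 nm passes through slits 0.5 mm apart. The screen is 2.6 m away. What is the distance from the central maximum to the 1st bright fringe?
y = mλL/d = 2.6 mm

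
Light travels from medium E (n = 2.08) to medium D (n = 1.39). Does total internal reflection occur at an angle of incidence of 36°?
θc = arcsin(n₂/n₁) = 41.93°; 36° < θc, so no — the ray refracts.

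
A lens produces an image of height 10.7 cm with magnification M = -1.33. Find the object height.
ho = |hi|/|M| = 8.045 cm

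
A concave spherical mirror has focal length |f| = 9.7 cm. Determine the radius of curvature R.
R = 2|f| = 19.4 cm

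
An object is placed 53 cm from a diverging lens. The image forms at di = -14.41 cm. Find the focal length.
1/f = 1/do + 1/di → f = -19.79 cm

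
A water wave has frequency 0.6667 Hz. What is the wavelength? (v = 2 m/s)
λ = v/f = 3 m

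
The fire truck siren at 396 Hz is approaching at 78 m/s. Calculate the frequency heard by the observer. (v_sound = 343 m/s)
f_obs = f·v/(v − v_s) = 512.6 Hz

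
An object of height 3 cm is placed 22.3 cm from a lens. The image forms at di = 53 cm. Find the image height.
hi = (-di/do) × ho = -7.13 cm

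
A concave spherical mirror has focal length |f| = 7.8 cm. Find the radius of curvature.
R = 2|f| = 15.6 cm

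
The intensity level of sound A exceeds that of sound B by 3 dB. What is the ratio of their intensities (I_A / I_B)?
I_A/I_B = 10^(Δβ/10) = 1.995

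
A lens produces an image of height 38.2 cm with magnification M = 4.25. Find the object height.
ho = |hi|/|M| = 8.988 cm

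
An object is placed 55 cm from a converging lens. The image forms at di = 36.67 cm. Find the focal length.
1/f = 1/do + 1/di → f = 22 cm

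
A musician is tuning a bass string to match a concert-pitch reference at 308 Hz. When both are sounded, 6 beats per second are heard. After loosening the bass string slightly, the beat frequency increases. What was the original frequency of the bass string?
302 Hz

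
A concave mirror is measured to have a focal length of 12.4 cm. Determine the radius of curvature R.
R = 2|f| = 24.8 cm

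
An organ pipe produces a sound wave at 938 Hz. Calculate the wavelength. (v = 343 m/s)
λ = v/f = 0.3657 m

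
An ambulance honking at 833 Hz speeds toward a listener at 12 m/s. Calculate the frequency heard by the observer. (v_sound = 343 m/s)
f_obs = f·v/(v − v_s) = 863.2 Hz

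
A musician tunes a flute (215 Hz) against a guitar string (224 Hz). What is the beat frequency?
9 Hz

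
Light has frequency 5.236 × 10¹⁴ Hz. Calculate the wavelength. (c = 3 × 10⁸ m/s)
λ = c/f = 573 nm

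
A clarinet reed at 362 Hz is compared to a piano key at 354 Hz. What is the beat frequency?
8 Hz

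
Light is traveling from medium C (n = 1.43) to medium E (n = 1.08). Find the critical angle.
θc = arcsin(n₂/n₁) = 49.05°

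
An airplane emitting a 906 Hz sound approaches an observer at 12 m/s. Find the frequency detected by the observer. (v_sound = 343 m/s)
f_obs = f·v/(v − v_s) = 938.8 Hz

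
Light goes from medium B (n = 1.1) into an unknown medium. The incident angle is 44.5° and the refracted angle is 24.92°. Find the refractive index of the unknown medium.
n₂ = n₁·sin θ₁ / sin θ₂ = 1.83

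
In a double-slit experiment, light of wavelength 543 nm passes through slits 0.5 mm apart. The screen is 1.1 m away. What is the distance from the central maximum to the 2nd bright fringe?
y = mλL/d = 2.389 mm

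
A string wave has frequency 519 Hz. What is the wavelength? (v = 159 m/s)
λ = v/f = 0.3064 m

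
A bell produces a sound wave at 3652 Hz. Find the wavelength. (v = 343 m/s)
λ = v/f = 0.09392 m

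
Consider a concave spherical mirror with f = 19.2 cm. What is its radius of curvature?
R = 2|f| = 38.4 cm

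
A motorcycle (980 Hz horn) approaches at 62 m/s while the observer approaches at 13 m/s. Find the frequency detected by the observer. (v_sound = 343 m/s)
f_obs = f·(v + v_o)/(v − v_s) = 1242 Hz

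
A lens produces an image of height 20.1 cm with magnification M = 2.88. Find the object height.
ho = |hi|/|M| = 6.979 cm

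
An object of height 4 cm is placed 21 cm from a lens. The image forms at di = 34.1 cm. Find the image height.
hi = (-di/do) × ho = -6.495 cm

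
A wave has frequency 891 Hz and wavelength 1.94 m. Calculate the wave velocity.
v = fλ = 1729 m/s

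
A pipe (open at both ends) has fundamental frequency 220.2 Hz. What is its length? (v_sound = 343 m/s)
L = v/(2f₁) = 0.7788 m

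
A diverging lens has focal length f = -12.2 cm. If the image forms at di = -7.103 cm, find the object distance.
1/do = 1/f − 1/di → do = 17 cm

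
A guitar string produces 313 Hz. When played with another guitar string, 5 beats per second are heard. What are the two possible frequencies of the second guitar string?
f₂ = 313 ± 5 Hz → 318 Hz or 308 Hz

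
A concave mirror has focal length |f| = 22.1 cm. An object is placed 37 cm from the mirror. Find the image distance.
f = +22.1 cm (concave); 1/di = 1/f − 1/do → di = 54.88 cm (real image, in front of mirror)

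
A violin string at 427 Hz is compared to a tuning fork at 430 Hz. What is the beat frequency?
3 Hz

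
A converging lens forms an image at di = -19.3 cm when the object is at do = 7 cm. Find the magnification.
M = −di/do = 2.757 (upright image)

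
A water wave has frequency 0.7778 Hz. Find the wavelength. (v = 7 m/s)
λ = v/f = 9 m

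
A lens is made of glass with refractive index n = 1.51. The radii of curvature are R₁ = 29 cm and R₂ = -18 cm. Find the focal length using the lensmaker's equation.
1/f = (n − 1)(1/R₁ − 1/R₂) → f = 21.78 cm (converging lens)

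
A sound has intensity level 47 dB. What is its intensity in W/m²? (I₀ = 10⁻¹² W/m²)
I = I₀·10^(β/10) = 5.01 × 10⁻⁸ W/m²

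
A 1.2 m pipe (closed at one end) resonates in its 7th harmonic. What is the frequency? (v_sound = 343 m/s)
fₙ = nv/(4L) = 500.2 Hz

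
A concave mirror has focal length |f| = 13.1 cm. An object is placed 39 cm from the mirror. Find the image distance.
f = +13.1 cm (concave); 1/di = 1/f − 1/do → di = 19.73 cm (real image, in front of mirror)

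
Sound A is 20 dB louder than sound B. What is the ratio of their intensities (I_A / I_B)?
I_A/I_B = 10^(Δβ/10) = 100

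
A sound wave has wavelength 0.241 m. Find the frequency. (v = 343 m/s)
f = v/λ = 1423 Hz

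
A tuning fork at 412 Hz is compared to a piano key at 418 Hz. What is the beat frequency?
6 Hz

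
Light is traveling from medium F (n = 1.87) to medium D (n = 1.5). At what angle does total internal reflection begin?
θc = arcsin(n₂/n₁) = 53.33°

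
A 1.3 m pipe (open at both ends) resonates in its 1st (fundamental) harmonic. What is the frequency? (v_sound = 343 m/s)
fₙ = nv/(2L) = 131.9 Hz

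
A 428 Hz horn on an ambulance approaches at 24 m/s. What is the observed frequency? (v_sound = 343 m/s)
f_obs = f·v/(v − v_s) = 460.2 Hz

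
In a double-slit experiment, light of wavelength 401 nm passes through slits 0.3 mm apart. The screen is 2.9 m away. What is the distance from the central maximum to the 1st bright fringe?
y = mλL/d = 3.876 mm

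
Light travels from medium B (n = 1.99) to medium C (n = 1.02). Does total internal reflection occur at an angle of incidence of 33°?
θc = arcsin(n₂/n₁) = 30.83°; 33° > θc, so yes — total internal reflection.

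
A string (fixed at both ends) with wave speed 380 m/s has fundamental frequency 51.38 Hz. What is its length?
L = v/(2f₁) = 3.698 m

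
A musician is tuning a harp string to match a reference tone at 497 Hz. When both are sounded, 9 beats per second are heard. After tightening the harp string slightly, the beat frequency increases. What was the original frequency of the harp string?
506 Hz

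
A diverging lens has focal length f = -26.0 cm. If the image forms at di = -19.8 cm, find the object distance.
1/do = 1/f − 1/di → do = 83.03 cm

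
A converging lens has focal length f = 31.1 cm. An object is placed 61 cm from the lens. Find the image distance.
1/di = 1/f − 1/do → di = 63.45 cm (real image)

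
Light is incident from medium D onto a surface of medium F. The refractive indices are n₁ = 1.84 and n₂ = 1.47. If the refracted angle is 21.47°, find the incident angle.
sin θ₁ = (n₂/n₁)·sin θ₂ → θ₁ = 17°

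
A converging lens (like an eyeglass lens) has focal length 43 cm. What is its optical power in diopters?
P = 1/f = 2.326 D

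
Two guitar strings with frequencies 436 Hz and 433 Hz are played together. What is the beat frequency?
3 Hz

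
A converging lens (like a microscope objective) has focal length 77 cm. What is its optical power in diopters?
P = 1/f = 1.299 D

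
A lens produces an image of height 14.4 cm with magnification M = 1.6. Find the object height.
ho = |hi|/|M| = 9 cm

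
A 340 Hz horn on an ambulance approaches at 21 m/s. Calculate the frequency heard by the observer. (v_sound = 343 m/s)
f_obs = f·v/(v − v_s) = 362.2 Hz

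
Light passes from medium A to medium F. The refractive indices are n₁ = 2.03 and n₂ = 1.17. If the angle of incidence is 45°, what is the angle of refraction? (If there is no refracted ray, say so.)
sin θ₂ = (n₁/n₂)·sin θ₁ = 1.227 > 1, so there is no refracted ray — the light undergoes total internal reflection.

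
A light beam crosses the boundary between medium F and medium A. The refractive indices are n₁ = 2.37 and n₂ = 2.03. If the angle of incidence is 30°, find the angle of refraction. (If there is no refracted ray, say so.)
sin θ₂ = (n₁/n₂)·sin θ₁ = 0.5837 → θ₂ = 35.71°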